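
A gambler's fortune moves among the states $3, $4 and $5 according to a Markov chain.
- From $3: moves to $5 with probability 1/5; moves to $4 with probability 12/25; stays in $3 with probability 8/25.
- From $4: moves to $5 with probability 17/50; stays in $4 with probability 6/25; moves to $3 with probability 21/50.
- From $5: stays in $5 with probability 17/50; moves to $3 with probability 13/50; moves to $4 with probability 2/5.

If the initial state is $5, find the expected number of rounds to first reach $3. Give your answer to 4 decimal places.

3.1729

Let t(s) be the expected number of rounds to first reach $3 from state s, with t($3) = 0. Conditioning on the first round:
t($4) = 1 + 0.24·t($4) + 0.34·t($5)
t($5) = 1 + 0.4·t($4) + 0.34·t($5)
Solving: t($4) = 2.7352, t($5) = 3.1729.
Expected rounds from $5 to $3: 3.1729.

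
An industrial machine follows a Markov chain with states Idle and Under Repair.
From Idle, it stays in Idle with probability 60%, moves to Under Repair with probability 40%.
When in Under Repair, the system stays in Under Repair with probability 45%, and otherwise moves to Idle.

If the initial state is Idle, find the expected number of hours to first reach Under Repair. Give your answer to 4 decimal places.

Let t(s) be the expected number of hours to first reach Under Repair from state s, with t(Under Repair) = 0. Conditioning on the first hour:
t(Idle) = 1 + 0.6·t(Idle)
Solving: t(Idle) = 2.5000.
Expected hours from Idle to Under Repair: 2.5000.

2.5000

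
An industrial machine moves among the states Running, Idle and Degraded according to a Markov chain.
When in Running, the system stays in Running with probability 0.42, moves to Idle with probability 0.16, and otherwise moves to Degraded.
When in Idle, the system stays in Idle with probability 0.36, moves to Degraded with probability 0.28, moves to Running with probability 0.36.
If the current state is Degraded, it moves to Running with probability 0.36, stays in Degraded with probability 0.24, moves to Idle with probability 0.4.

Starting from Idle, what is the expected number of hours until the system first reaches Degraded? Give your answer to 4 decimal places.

2.9974

Let t(s) be the expected number of hours to first reach Degraded from state s, with t(Degraded) = 0. Conditioning on the first hour:
t(Running) = 1 + 0.42·t(Running) + 0.16·t(Idle)
t(Idle) = 1 + 0.36·t(Running) + 0.36·t(Idle)
Solving: t(Running) = 2.5510, t(Idle) = 2.9974.
Expected hours from Idle to Degraded: 2.9974.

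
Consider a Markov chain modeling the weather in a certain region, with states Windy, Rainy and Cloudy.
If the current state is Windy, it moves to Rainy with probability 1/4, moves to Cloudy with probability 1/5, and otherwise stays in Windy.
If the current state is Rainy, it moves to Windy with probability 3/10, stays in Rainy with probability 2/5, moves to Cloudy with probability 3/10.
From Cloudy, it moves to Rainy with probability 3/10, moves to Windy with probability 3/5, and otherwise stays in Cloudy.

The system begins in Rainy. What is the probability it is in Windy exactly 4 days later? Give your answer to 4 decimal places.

0.4833

Propagate the distribution vector 4 days from Rainy.
After 0 days: (0.0000, 1.0000, 0.0000)
After 1 day: (0.3000, 0.4000, 0.3000)
After 2 days: (0.4650, 0.3250, 0.2100)
After 3 days: (0.4793, 0.3093, 0.2115)
After 4 days: (0.4833, 0.3070, 0.2098)
P(in Windy after 4 days) = 0.4833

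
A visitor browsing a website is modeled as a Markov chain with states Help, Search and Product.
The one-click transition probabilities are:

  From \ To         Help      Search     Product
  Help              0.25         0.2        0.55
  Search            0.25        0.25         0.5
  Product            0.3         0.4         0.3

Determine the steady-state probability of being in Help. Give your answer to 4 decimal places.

0.2714

Let the stationary distribution be π with π = πP and π_1 + π_2 + π_3 = 1.
π_1 = 0.25·π_1 + 0.25·π_2 + 0.3·π_3
π_2 = 0.2·π_1 + 0.25·π_2 + 0.4·π_3
Solving with the normalization constraint gives π = (0.2714, 0.3006, 0.4280).
So the stationary probability of Help is 0.2714.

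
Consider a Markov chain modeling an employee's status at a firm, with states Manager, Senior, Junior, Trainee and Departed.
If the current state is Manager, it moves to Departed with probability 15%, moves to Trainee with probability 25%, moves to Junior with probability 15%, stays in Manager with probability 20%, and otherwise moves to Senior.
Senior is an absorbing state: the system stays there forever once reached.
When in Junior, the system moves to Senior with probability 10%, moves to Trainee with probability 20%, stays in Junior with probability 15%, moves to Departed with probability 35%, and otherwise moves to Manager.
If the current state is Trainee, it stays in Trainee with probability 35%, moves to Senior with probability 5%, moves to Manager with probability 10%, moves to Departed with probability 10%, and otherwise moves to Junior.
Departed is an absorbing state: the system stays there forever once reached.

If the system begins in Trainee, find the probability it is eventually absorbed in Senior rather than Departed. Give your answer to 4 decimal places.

Let h(s) be the probability of absorption at Senior starting from transient state s. Then h(Senior) = 1 and h(Departed) = 0. By first-step analysis:
h(Manager) = 0.2·h(Manager) + 0.25·1 + 0.15·h(Junior) + 0.25·h(Trainee) + 0.15·0
h(Junior) = 0.2·h(Manager) + 0.1·1 + 0.15·h(Junior) + 0.2·h(Trainee) + 0.35·0
h(Trainee) = 0.1·h(Manager) + 0.05·1 + 0.4·h(Junior) + 0.35·h(Trainee) + 0.1·0
Solving: h(Manager) = 0.4773, h(Junior) = 0.3103, h(Trainee) = 0.3413.
Starting from Trainee, the probability is 0.3413.

0.3413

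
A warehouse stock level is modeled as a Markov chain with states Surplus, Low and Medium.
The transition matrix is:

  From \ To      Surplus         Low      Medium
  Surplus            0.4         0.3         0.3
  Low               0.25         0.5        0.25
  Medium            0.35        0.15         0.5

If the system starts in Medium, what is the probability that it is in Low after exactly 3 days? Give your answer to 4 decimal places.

0.2921

Propagate the distribution vector 3 days from Medium.
After 0 days: (0.0000, 0.0000, 1.0000)
After 1 day: (0.3500, 0.1500, 0.5000)
After 2 days: (0.3525, 0.2550, 0.3925)
After 3 days: (0.3421, 0.2921, 0.3658)
P(in Low after 3 days) = 0.2921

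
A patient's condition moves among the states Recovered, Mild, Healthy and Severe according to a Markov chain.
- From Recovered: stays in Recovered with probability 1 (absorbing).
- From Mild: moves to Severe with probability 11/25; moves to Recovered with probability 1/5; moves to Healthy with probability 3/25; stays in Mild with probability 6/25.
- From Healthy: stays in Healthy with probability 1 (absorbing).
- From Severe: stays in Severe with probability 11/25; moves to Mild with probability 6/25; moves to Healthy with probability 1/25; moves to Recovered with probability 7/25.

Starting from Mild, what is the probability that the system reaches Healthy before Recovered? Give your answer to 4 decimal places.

0.2650

Let h(s) be the probability of absorption at Healthy starting from transient state s. Then h(Healthy) = 1 and h(Recovered) = 0. By first-step analysis:
h(Mild) = 0.2·0 + 0.24·h(Mild) + 0.12·1 + 0.44·h(Severe)
h(Severe) = 0.28·0 + 0.24·h(Mild) + 0.04·1 + 0.44·h(Severe)
Solving: h(Mild) = 0.2650, h(Severe) = 0.1850.
Starting from Mild, the probability is 0.2650.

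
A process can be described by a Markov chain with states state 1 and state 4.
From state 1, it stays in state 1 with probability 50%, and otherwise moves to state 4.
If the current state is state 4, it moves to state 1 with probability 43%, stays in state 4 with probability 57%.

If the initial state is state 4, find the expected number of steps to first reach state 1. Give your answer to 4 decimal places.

2.3256

Let t(s) be the expected number of steps to first reach state 1 from state s, with t(state 1) = 0. Conditioning on the first step:
t(state 4) = 1 + 0.57·t(state 4)
Solving: t(state 4) = 2.3256.
Expected steps from state 4 to state 1: 2.3256.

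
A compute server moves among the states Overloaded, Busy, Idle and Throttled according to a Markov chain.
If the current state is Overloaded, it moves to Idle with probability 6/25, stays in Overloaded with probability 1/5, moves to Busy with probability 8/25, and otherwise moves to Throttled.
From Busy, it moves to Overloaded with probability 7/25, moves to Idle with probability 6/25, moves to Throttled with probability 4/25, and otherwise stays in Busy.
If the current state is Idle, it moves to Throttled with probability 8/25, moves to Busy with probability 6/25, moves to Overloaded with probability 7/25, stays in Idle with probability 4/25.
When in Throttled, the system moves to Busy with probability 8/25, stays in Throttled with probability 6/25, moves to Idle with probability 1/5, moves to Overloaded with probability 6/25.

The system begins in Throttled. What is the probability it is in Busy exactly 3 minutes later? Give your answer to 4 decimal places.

Propagate the distribution vector 3 minutes from Throttled.
After 0 minutes: (0.0000, 0.0000, 0.0000, 1.0000)
After 1 minute: (0.2400, 0.3200, 0.2000, 0.2400)
After 2 minutes: (0.2512, 0.3040, 0.2144, 0.2304)
After 3 minutes: (0.2507, 0.3028, 0.2136, 0.2328)
P(in Busy after 3 minutes) = 0.3028

0.3028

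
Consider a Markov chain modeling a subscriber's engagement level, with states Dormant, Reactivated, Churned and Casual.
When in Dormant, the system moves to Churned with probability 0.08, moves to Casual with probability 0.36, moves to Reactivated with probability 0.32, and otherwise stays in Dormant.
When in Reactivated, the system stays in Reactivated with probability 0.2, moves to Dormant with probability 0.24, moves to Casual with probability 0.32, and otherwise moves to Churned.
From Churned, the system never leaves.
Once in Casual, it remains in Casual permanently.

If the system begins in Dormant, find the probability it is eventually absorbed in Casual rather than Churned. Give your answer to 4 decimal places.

Let h(s) be the probability of absorption at Casual starting from transient state s. Then h(Casual) = 1 and h(Churned) = 0. By first-step analysis:
h(Dormant) = 0.24·h(Dormant) + 0.32·h(Reactivated) + 0.08·0 + 0.36·1
h(Reactivated) = 0.24·h(Dormant) + 0.2·h(Reactivated) + 0.24·0 + 0.32·1
Solving: h(Dormant) = 0.7349, h(Reactivated) = 0.6205.
Starting from Dormant, the probability is 0.7349.

0.7349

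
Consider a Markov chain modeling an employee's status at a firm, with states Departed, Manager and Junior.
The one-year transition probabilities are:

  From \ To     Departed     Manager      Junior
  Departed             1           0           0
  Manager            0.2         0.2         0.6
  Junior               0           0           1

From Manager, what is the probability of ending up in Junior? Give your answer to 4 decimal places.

0.7500

Let h(s) be the probability of absorption at Junior starting from transient state s. Then h(Junior) = 1 and h(Departed) = 0. By first-step analysis:
h(Manager) = 0.2·0 + 0.2·h(Manager) + 0.6·1
Solving: h(Manager) = 0.7500.
Starting from Manager, the probability is 0.7500.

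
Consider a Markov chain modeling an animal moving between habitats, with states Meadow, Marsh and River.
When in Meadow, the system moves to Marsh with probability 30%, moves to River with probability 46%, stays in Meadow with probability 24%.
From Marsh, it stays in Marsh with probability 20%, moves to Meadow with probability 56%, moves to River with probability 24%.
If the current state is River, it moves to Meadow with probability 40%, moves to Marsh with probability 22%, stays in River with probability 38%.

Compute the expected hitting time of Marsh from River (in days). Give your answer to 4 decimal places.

4.0390

Let t(s) be the expected number of days to first reach Marsh from state s, with t(Marsh) = 0. Conditioning on the first day:
t(Meadow) = 1 + 0.24·t(Meadow) + 0.46·t(River)
t(River) = 1 + 0.4·t(Meadow) + 0.38·t(River)
Solving: t(Meadow) = 3.7604, t(River) = 4.0390.
Expected days from River to Marsh: 4.0390.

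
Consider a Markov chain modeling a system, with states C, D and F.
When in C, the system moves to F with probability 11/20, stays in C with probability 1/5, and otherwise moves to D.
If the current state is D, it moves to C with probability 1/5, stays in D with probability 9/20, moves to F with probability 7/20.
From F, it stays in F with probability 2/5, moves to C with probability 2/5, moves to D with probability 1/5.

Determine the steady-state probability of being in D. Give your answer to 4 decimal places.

Let the stationary distribution be π with π = πP and π_1 + π_2 + π_3 = 1.
π_1 = 0.2·π_1 + 0.2·π_2 + 0.4·π_3
π_2 = 0.25·π_1 + 0.45·π_2 + 0.2·π_3
Solving with the normalization constraint gives π = (0.2857, 0.2857, 0.4286).
So the stationary probability of D is 0.2857.

0.2857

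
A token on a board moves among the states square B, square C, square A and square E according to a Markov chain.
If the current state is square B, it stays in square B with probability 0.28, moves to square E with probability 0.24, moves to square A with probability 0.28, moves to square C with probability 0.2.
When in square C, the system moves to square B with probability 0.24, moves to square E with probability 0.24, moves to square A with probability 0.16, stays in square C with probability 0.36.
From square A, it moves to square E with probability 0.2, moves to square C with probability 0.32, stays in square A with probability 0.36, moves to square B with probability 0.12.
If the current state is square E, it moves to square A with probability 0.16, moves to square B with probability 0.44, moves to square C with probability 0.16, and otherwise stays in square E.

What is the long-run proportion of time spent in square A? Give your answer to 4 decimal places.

0.2402

Let the stationary distribution be π with π = πP and π_1 + π_2 + π_3 + π_4 = 1.
π_1 = 0.28·π_1 + 0.24·π_2 + 0.12·π_3 + 0.44·π_4
π_2 = 0.2·π_1 + 0.36·π_2 + 0.32·π_3 + 0.16·π_4
π_3 = 0.28·π_1 + 0.16·π_2 + 0.36·π_3 + 0.16·π_4
Solving with the normalization constraint gives π = (0.2680, 0.2614, 0.2402, 0.2304).
So the stationary probability of square A is 0.2402.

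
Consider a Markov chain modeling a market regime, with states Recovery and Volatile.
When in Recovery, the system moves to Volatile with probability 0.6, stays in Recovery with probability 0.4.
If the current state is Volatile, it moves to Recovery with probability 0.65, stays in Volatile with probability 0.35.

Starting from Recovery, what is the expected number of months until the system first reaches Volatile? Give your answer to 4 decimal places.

1.6667

Let t(s) be the expected number of months to first reach Volatile from state s, with t(Volatile) = 0. Conditioning on the first month:
t(Recovery) = 1 + 0.4·t(Recovery)
Solving: t(Recovery) = 1.6667.
Expected months from Recovery to Volatile: 1.6667.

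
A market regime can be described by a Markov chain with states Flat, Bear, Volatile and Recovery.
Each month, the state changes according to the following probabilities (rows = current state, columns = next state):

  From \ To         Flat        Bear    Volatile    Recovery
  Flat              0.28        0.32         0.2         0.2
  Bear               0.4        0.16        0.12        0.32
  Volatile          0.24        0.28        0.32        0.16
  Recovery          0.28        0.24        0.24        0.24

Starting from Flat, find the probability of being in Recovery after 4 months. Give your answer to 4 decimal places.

Propagate the distribution vector 4 months from Flat.
After 0 months: (1.0000, 0.0000, 0.0000, 0.0000)
After 1 month: (0.2800, 0.3200, 0.2000, 0.2000)
After 2 months: (0.3104, 0.2448, 0.2064, 0.2384)
After 3 months: (0.3011, 0.2535, 0.2147, 0.2307)
After 4 months: (0.3018, 0.2524, 0.2147, 0.2311)
P(in Recovery after 4 months) = 0.2311

0.2311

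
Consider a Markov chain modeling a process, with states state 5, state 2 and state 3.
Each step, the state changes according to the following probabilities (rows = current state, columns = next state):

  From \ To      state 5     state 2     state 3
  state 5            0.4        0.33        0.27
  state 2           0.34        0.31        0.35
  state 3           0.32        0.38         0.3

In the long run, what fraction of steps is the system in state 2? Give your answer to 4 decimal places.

Let the stationary distribution be π with π = πP and π_1 + π_2 + π_3 = 1.
π_1 = 0.4·π_1 + 0.34·π_2 + 0.32·π_3
π_2 = 0.33·π_1 + 0.31·π_2 + 0.38·π_3
Solving with the normalization constraint gives π = (0.3552, 0.3385, 0.3063).
So the stationary probability of state 2 is 0.3385.

0.3385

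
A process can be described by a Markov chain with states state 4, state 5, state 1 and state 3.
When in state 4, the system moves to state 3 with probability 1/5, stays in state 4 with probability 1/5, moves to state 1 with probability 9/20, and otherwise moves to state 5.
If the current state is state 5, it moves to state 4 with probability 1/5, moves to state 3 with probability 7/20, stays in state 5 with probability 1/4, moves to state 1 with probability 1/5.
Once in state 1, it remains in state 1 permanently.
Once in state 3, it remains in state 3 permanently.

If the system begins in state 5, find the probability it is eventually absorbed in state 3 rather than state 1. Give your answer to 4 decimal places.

0.5614

Let h(s) be the probability of absorption at state 3 starting from transient state s. Then h(state 3) = 1 and h(state 1) = 0. By first-step analysis:
h(state 4) = 0.2·h(state 4) + 0.15·h(state 5) + 0.45·0 + 0.2·1
h(state 5) = 0.2·h(state 4) + 0.25·h(state 5) + 0.2·0 + 0.35·1
Solving: h(state 4) = 0.3553, h(state 5) = 0.5614.
Starting from state 5, the probability is 0.5614.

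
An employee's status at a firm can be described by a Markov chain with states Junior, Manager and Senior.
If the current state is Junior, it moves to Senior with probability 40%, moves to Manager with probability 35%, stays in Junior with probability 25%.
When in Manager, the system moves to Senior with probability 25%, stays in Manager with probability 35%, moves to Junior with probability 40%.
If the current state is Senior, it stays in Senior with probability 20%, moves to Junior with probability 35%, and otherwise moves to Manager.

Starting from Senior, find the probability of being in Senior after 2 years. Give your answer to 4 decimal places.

Sum over the intermediate state after 1 year:
P = P(Senior→Junior)·P(Junior→Senior) + P(Senior→Manager)·P(Manager→Senior) + P(Senior→Senior)·P(Senior→Senior)
  = 0.35×0.4 + 0.45×0.25 + 0.2×0.2
  = 0.1400 + 0.1125 + 0.0400 = 0.2925

0.2925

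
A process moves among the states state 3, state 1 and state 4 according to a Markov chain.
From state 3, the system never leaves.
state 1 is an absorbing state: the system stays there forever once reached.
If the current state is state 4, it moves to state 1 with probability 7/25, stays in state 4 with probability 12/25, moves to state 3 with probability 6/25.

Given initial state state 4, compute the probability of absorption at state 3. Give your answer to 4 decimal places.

Let h(s) be the probability of absorption at state 3 starting from transient state s. Then h(state 3) = 1 and h(state 1) = 0. By first-step analysis:
h(state 4) = 0.24·1 + 0.28·0 + 0.48·h(state 4)
Solving: h(state 4) = 0.4615.
Starting from state 4, the probability is 0.4615.

0.4615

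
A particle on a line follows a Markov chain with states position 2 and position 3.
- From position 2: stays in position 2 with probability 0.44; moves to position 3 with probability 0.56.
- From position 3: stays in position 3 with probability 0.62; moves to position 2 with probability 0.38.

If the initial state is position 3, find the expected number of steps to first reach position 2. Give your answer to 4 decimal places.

2.6316

Let t(s) be the expected number of steps to first reach position 2 from state s, with t(position 2) = 0. Conditioning on the first step:
t(position 3) = 1 + 0.62·t(position 3)
Solving: t(position 3) = 2.6316.
Expected steps from position 3 to position 2: 2.6316.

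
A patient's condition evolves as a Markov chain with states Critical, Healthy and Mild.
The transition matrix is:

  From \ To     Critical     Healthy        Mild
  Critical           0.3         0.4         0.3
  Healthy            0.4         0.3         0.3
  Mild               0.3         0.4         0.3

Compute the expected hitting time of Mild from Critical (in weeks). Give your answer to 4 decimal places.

Let t(s) be the expected number of weeks to first reach Mild from state s, with t(Mild) = 0. Conditioning on the first week:
t(Critical) = 1 + 0.3·t(Critical) + 0.4·t(Healthy)
t(Healthy) = 1 + 0.4·t(Critical) + 0.3·t(Healthy)
Solving: t(Critical) = 3.3333, t(Healthy) = 3.3333.
Expected weeks from Critical to Mild: 3.3333.

3.3333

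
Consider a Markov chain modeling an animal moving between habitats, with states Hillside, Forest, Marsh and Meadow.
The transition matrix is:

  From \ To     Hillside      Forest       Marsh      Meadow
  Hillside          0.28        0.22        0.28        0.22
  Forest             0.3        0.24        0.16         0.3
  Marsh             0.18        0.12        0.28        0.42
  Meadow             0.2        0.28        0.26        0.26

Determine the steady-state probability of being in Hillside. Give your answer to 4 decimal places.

0.2356

Let the stationary distribution be π with π = πP and π_1 + π_2 + π_3 + π_4 = 1.
π_1 = 0.28·π_1 + 0.3·π_2 + 0.18·π_3 + 0.2·π_4
π_2 = 0.22·π_1 + 0.24·π_2 + 0.12·π_3 + 0.28·π_4
π_3 = 0.28·π_1 + 0.16·π_2 + 0.28·π_3 + 0.26·π_4
Solving with the normalization constraint gives π = (0.2356, 0.2175, 0.2479, 0.2989).
So the stationary probability of Hillside is 0.2356.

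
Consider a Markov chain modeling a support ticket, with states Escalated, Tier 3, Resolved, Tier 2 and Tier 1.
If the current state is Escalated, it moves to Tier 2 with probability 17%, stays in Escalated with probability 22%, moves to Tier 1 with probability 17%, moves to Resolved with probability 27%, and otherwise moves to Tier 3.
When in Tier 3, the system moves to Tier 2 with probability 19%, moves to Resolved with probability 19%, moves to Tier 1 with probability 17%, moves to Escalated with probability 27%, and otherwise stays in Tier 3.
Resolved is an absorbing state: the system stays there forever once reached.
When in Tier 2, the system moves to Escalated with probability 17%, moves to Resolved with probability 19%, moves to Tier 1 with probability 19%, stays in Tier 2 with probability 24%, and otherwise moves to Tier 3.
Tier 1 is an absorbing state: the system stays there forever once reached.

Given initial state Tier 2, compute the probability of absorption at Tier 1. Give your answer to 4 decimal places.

0.4692

Let h(s) be the probability of absorption at Tier 1 starting from transient state s. Then h(Tier 1) = 1 and h(Resolved) = 0. By first-step analysis:
h(Escalated) = 0.22·h(Escalated) + 0.17·h(Tier 3) + 0.27·0 + 0.17·h(Tier 2) + 0.17·1
h(Tier 3) = 0.27·h(Escalated) + 0.18·h(Tier 3) + 0.19·0 + 0.19·h(Tier 2) + 0.17·1
h(Tier 2) = 0.17·h(Escalated) + 0.21·h(Tier 3) + 0.19·0 + 0.24·h(Tier 2) + 0.19·1
Solving: h(Escalated) = 0.4192, h(Tier 3) = 0.4541, h(Tier 2) = 0.4692.
Starting from Tier 2, the probability is 0.4692.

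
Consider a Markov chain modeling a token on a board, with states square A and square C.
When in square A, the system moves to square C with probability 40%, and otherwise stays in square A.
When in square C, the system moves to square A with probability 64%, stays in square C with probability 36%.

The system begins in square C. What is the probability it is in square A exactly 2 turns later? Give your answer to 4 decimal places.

Sum over the intermediate state after 1 turn:
P = P(square C→square A)·P(square A→square A) + P(square C→square C)·P(square C→square A)
  = 0.64×0.6 + 0.36×0.64
  = 0.3840 + 0.2304 = 0.6144

0.6144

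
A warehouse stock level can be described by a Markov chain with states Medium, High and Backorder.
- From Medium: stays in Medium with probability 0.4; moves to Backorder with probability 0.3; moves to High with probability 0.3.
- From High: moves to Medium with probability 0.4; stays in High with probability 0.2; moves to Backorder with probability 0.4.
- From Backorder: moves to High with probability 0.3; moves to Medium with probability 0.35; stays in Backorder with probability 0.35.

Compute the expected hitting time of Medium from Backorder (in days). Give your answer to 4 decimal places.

2.7500

Let t(s) be the expected number of days to first reach Medium from state s, with t(Medium) = 0. Conditioning on the first day:
t(High) = 1 + 0.2·t(High) + 0.4·t(Backorder)
t(Backorder) = 1 + 0.3·t(High) + 0.35·t(Backorder)
Solving: t(High) = 2.6250, t(Backorder) = 2.7500.
Expected days from Backorder to Medium: 2.7500.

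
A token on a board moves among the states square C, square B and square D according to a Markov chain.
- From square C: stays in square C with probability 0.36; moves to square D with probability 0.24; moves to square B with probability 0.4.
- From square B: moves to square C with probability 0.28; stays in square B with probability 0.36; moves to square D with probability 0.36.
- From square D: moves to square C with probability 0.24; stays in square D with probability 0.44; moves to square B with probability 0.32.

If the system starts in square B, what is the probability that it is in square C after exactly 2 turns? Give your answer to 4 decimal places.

0.2880

Sum over the intermediate state after 1 turn:
P = P(square B→square C)·P(square C→square C) + P(square B→square B)·P(square B→square C) + P(square B→square D)·P(square D→square C)
  = 0.28×0.36 + 0.36×0.28 + 0.36×0.24
  = 0.1008 + 0.1008 + 0.0864 = 0.2880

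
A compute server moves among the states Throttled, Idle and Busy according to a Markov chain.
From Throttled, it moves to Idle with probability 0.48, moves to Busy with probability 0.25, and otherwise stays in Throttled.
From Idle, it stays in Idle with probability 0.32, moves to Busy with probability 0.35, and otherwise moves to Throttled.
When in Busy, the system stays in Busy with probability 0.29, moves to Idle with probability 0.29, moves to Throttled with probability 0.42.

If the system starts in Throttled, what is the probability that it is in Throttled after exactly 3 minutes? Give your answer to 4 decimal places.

0.3375

Propagate the distribution vector 3 minutes from Throttled.
After 0 minutes: (1.0000, 0.0000, 0.0000)
After 1 minute: (0.2700, 0.4800, 0.2500)
After 2 minutes: (0.3363, 0.3557, 0.3080)
After 3 minutes: (0.3375, 0.3646, 0.2979)
P(in Throttled after 3 minutes) = 0.3375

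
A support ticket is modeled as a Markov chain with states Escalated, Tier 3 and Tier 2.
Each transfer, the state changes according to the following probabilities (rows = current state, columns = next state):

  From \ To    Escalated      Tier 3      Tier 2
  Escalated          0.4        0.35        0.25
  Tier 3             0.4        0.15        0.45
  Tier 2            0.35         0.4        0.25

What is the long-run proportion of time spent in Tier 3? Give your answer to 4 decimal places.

0.3046

Let the stationary distribution be π with π = πP and π_1 + π_2 + π_3 = 1.
π_1 = 0.4·π_1 + 0.4·π_2 + 0.35·π_3
π_2 = 0.35·π_1 + 0.15·π_2 + 0.4·π_3
Solving with the normalization constraint gives π = (0.3845, 0.3046, 0.3109).
So the stationary probability of Tier 3 is 0.3046.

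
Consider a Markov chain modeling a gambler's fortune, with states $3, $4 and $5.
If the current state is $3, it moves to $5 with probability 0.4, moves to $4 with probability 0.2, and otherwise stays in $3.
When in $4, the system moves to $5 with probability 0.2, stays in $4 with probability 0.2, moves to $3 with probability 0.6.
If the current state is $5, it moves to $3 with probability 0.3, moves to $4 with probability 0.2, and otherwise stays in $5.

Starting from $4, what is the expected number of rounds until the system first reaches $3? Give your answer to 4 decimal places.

1.9444

Let t(s) be the expected number of rounds to first reach $3 from state s, with t($3) = 0. Conditioning on the first round:
t($4) = 1 + 0.2·t($4) + 0.2·t($5)
t($5) = 1 + 0.2·t($4) + 0.5·t($5)
Solving: t($4) = 1.9444, t($5) = 2.7778.
Expected rounds from $4 to $3: 1.9444.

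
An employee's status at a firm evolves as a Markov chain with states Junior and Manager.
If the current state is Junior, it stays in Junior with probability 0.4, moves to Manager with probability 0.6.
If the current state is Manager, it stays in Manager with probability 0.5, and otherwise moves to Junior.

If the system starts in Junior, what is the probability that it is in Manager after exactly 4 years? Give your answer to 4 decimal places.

Propagate the distribution vector 4 years from Junior.
After 0 years: (1.0000, 0.0000)
After 1 year: (0.4000, 0.6000)
After 2 years: (0.4600, 0.5400)
After 3 years: (0.4540, 0.5460)
After 4 years: (0.4546, 0.5454)
P(in Manager after 4 years) = 0.5454

0.5454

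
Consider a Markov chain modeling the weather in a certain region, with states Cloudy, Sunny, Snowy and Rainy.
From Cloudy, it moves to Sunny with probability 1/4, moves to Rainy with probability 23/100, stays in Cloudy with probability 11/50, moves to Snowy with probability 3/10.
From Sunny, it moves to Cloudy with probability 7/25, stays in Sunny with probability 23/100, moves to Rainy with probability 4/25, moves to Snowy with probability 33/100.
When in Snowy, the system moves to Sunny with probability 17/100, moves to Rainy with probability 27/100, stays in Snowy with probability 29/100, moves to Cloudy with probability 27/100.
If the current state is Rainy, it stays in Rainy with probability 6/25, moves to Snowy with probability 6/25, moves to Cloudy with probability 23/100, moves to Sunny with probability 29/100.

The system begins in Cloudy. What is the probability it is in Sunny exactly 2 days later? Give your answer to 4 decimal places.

Propagate the distribution vector 2 days from Cloudy.
After 0 days: (1.0000, 0.0000, 0.0000, 0.0000)
After 1 day: (0.2200, 0.2500, 0.3000, 0.2300)
After 2 days: (0.2523, 0.2302, 0.2907, 0.2268)
P(in Sunny after 2 days) = 0.2302

0.2302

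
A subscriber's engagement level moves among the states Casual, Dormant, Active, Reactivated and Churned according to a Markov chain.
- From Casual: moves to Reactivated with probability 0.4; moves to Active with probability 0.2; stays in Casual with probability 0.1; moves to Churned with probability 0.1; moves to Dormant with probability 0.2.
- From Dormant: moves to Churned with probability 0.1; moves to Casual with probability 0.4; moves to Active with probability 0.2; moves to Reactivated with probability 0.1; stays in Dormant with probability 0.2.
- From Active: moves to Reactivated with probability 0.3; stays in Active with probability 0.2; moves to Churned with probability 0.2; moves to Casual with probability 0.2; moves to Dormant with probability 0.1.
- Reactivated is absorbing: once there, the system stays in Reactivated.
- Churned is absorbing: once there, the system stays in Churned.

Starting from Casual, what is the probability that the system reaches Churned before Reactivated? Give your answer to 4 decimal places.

0.2691

Let h(s) be the probability of absorption at Churned starting from transient state s. Then h(Churned) = 1 and h(Reactivated) = 0. By first-step analysis:
h(Casual) = 0.1·h(Casual) + 0.2·h(Dormant) + 0.2·h(Active) + 0.4·0 + 0.1·1
h(Dormant) = 0.4·h(Casual) + 0.2·h(Dormant) + 0.2·h(Active) + 0.1·0 + 0.1·1
h(Active) = 0.2·h(Casual) + 0.1·h(Dormant) + 0.2·h(Active) + 0.3·0 + 0.2·1
Solving: h(Casual) = 0.2691, h(Dormant) = 0.3498, h(Active) = 0.3610.
Starting from Casual, the probability is 0.2691.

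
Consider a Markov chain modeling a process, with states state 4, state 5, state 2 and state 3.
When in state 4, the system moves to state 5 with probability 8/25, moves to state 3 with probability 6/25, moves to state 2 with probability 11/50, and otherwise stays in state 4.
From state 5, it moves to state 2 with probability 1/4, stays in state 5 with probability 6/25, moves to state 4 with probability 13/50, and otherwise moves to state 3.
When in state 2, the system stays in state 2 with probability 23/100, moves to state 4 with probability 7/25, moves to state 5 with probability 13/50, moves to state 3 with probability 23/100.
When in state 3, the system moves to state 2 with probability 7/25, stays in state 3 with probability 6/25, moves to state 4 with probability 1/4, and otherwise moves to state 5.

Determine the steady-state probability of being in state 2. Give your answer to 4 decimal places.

Let the stationary distribution be π with π = πP and π_1 + π_2 + π_3 + π_4 = 1.
π_1 = 0.22·π_1 + 0.26·π_2 + 0.28·π_3 + 0.25·π_4
π_2 = 0.32·π_1 + 0.24·π_2 + 0.26·π_3 + 0.23·π_4
π_3 = 0.22·π_1 + 0.25·π_2 + 0.23·π_3 + 0.28·π_4
Solving with the normalization constraint gives π = (0.2524, 0.2627, 0.2447, 0.2402).
So the stationary probability of state 2 is 0.2447.

0.2447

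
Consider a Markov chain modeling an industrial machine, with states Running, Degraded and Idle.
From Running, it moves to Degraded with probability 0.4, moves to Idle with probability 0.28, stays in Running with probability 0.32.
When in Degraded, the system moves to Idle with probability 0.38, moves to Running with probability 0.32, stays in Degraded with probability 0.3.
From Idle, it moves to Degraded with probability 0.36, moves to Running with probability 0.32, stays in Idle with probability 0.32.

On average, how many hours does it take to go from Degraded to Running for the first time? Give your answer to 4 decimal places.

Let t(s) be the expected number of hours to first reach Running from state s, with t(Running) = 0. Conditioning on the first hour:
t(Degraded) = 1 + 0.3·t(Degraded) + 0.38·t(Idle)
t(Idle) = 1 + 0.36·t(Degraded) + 0.32·t(Idle)
Solving: t(Degraded) = 3.1250, t(Idle) = 3.1250.
Expected hours from Degraded to Running: 3.1250.

3.1250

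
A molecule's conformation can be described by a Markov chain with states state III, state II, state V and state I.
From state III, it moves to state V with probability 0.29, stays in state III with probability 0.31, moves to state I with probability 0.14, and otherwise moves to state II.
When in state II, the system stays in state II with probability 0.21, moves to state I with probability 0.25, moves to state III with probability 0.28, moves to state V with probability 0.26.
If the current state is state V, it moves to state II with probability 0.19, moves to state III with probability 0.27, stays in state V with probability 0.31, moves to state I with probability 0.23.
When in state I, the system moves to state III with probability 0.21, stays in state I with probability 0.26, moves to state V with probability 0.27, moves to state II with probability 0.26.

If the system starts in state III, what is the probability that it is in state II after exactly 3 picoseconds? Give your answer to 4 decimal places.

0.2287

Propagate the distribution vector 3 picoseconds from state III.
After 0 picoseconds: (1.0000, 0.0000, 0.0000, 0.0000)
After 1 picosecond: (0.3100, 0.2600, 0.2900, 0.1400)
After 2 picoseconds: (0.2766, 0.2267, 0.2852, 0.2115)
After 3 picoseconds: (0.2706, 0.2287, 0.2847, 0.2160)
P(in state II after 3 picoseconds) = 0.2287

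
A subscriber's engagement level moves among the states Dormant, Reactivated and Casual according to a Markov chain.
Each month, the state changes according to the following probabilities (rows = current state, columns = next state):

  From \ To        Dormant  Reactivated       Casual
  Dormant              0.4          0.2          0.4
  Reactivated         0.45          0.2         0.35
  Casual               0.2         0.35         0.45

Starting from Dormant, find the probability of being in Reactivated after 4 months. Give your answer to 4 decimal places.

Propagate the distribution vector 4 months from Dormant.
After 0 months: (1.0000, 0.0000, 0.0000)
After 1 month: (0.4000, 0.2000, 0.4000)
After 2 months: (0.3300, 0.2600, 0.4100)
After 3 months: (0.3310, 0.2615, 0.4075)
After 4 months: (0.3316, 0.2611, 0.4073)
P(in Reactivated after 4 months) = 0.2611

0.2611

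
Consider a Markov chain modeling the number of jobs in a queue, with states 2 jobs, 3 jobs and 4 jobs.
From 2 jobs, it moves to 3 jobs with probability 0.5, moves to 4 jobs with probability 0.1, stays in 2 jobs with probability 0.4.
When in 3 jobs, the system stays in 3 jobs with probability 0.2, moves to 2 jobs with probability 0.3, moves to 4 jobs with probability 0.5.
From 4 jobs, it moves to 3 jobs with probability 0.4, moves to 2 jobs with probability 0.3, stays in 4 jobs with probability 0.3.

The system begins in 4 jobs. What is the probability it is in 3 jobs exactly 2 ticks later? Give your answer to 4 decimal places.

Sum over the intermediate state after 1 tick:
P = P(4 jobs→2 jobs)·P(2 jobs→3 jobs) + P(4 jobs→3 jobs)·P(3 jobs→3 jobs) + P(4 jobs→4 jobs)·P(4 jobs→3 jobs)
  = 0.3×0.5 + 0.4×0.2 + 0.3×0.4
  = 0.1500 + 0.0800 + 0.1200 = 0.3500

0.3500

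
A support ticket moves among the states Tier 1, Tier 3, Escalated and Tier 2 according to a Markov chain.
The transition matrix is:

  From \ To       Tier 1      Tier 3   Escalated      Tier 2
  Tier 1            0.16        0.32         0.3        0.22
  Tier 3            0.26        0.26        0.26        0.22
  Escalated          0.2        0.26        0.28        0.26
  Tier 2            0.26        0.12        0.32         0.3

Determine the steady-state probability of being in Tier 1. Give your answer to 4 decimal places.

Let the stationary distribution be π with π = πP and π_1 + π_2 + π_3 + π_4 = 1.
π_1 = 0.16·π_1 + 0.26·π_2 + 0.2·π_3 + 0.26·π_4
π_2 = 0.32·π_1 + 0.26·π_2 + 0.26·π_3 + 0.12·π_4
π_3 = 0.3·π_1 + 0.26·π_2 + 0.28·π_3 + 0.32·π_4
Solving with the normalization constraint gives π = (0.2206, 0.2380, 0.2897, 0.2517).
So the stationary probability of Tier 1 is 0.2206.

0.2206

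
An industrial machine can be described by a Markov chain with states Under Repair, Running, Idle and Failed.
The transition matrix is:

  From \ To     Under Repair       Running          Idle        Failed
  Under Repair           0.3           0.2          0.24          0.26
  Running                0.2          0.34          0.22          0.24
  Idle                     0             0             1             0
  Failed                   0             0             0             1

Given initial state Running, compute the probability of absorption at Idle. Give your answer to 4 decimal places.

Let h(s) be the probability of absorption at Idle starting from transient state s. Then h(Idle) = 1 and h(Failed) = 0. By first-step analysis:
h(Under Repair) = 0.3·h(Under Repair) + 0.2·h(Running) + 0.24·1 + 0.26·0
h(Running) = 0.2·h(Under Repair) + 0.34·h(Running) + 0.22·1 + 0.24·0
Solving: h(Under Repair) = 0.4796, h(Running) = 0.4787.
Starting from Running, the probability is 0.4787.

0.4787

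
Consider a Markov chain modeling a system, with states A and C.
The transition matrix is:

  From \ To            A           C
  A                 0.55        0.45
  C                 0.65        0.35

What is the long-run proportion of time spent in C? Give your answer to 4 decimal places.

0.4091

Let the stationary distribution be π with π = πP and π_1 + π_2 = 1.
π_1 = 0.55·π_1 + 0.65·π_2
Solving with the normalization constraint gives π = (0.5909, 0.4091).
So the stationary probability of C is 0.4091.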